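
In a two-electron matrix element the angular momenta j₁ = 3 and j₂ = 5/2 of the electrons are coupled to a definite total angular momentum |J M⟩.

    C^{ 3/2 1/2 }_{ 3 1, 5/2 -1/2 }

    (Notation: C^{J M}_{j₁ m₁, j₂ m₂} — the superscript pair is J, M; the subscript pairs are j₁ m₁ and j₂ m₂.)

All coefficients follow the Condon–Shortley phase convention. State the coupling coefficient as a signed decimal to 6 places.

j₁+j₂−J=4  J+j₁−j₂=2  J−j₁+j₂=1  j₁+j₂+J+1=8
(j₁±m₁, j₂±m₂, J±M) = (4,2,2,3,2,1)
P² = 192/35
sum k=1..2:
  [1] −1/6 = -1/6
  [2] +1/8 = 1/8
S = -1/24
C² = P²·S² = 1/105 ; C = -0.097590

-0.097590  (= −√(1/105))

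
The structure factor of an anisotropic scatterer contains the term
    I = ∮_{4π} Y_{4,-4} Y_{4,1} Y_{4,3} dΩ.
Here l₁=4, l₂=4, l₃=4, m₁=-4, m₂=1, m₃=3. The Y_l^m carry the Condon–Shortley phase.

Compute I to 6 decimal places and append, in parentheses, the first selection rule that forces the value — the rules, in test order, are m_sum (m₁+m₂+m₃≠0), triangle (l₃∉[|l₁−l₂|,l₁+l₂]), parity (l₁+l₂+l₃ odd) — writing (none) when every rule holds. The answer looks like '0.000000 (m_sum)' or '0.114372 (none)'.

Checks pass: Σm=0; 12 even; l₃=4∈[0,8].
(2·4+1)(2·4+1)(2·4+1) = 729
Δ: 4! 4! 4! / 13! → 1/450450
sum: t=0:+1/13824 t=1:−1/216 t=2:+1/64 t=3:−1/216 t=4:+1/13824 = 5/768
3j²(4 4 4; 0 0 0) = Δ·Π!·Σ² = 18/1001  (sign +1)
sum: t=4:+1/3456 = 1/3456
3j²(4 4 4; -4 1 3) = Δ·Π!·Σ² = 35/1287  (sign -1)
combine: 4πI² = 729·18/1001·35/1287 = 7290/20449
take √, sign -1: I = -0.16843130
No selection rule forces the value: the integral is nonzero (none).

-0.168431 (none)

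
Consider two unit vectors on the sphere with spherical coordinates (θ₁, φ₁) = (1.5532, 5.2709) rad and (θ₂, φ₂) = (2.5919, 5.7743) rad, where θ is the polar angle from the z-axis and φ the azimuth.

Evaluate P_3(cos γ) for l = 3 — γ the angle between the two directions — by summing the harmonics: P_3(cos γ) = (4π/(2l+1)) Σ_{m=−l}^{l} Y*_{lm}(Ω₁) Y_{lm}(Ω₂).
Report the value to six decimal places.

Expand P_3 via completeness: Σ_{m} conj(Y_{3,m}) at Ω₁ times Y_{3,m} at Ω₂ —
  m=-3: (-0.41474 - 0.04360j) × (0.00263 + 0.05943j) = 0.00150 - 0.02476j  (running Σ = 0.00150 - 0.02476j)
  m=-2: (-0.00788 - 0.01616j) × (-0.12493 - 0.20239j) = -0.00229 + 0.00361j  (running Σ = -0.00078 - 0.02115j)
  m=-1: (-0.17097 + 0.27360j) × (0.38857 + 0.21678j) = -0.12575 + 0.06925j  (running Σ = -0.12653 + 0.04810j)
  m=0: (-0.01969 + 0.00000j) × (-0.20217 + 0.00000j) = 0.00398 + 0.00000j  (running Σ = -0.12255 + 0.04810j)
  m=1: (0.17097 + 0.27360j) × (-0.38857 + 0.21678j) = -0.12575 - 0.06925j  (running Σ = -0.24829 - 0.02115j)
  m=2: (-0.00788 + 0.01616j) × (-0.12493 + 0.20239j) = -0.00229 - 0.00361j  (running Σ = -0.25058 - 0.02476j)
  m=3: (0.41474 - 0.04360j) × (-0.00263 + 0.05943j) = 0.00150 + 0.02476j  (running Σ = -0.24908 + 0.00000j)
Accumulated sum -0.24908 + 0.00000j; after 4π/(2l+1) scaling, -0.44714 + 0.00000j ⇒ P_3 = -0.447141

-0.447141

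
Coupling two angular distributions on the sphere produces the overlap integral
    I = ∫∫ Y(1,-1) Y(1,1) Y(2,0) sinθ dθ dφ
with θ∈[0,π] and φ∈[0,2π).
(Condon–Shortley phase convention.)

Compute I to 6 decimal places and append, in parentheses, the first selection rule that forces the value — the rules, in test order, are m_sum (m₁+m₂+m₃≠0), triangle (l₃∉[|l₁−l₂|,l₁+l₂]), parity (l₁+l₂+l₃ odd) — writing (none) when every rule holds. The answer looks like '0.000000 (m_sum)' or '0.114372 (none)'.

Rules hold: Σm=0, L=4 even, 0≤2≤2.
N = 3·3·5 = 45
Δ = 0!·2!·2!/5! = 1/30
Racah Σ t=0..0: t=0:+1/1 = 1/1
⇒ 3j(1 1 2; 0 0 0)² = 2/15, sgn +1
Racah Σ t=0..0: t=0:+1/4 = 1/4
⇒ 3j(1 1 2; -1 1 0)² = 1/30, sgn +1
4πI² = N·(3j₀)²·(3jₘ)² = 1/5
I = +1·√(0.2/4π) = 0.12615663
No selection rule forces the value: the integral is nonzero (none).

0.126157 (none)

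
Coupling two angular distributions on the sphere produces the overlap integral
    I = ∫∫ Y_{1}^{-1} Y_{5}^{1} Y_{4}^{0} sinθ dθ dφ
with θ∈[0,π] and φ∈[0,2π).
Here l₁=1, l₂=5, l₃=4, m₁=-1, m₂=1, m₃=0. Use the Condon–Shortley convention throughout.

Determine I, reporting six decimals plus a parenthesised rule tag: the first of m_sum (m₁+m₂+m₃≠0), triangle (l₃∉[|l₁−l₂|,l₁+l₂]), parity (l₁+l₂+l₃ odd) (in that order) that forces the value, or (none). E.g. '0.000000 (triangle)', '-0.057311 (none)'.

-0.190188 (none)

Checks pass: Σm=0; 10 even; l₃=4∈[4,6].
(2·1+1)(2·5+1)(2·4+1) = 297
Δ: 2! 0! 8! / 11! → 1/495
sum: t=1:−1/576 = -1/576
3j²(1 5 4; 0 0 0) = Δ·Π!·Σ² = 5/99  (sign -1)
sum: t=2:+1/1152 = 1/1152
3j²(1 5 4; -1 1 0) = Δ·Π!·Σ² = 1/33  (sign +1)
combine: 4πI² = 297·5/99·1/33 = 5/11
take √, sign -1: I = -0.19018827
No selection rule forces the value: the integral is nonzero (none).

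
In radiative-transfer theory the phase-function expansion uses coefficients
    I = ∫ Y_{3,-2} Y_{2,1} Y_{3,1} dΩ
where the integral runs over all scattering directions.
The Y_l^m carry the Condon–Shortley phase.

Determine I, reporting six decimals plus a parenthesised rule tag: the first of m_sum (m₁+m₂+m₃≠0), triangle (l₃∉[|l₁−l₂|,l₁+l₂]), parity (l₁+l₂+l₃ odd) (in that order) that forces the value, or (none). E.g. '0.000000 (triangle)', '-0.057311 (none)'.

Rules hold: Σm=0, L=8 even, 1≤3≤5.
N = 7·5·7 = 245
Δ = 2!·4!·2!/9! = 1/3780
Racah Σ t=0..2: t=0:+1/24 t=1:−1/4 t=2:+1/24 = -1/6
⇒ 3j(3 2 3; 0 0 0)² = 4/105, sgn +1
Racah Σ t=1..2: t=1:−1/48 t=2:+1/12 = 1/16
⇒ 3j(3 2 3; -2 1 1)² = 1/28, sgn +1
4πI² = N·(3j₀)²·(3jₘ)² = 1/3
I = +1·√(0.333333/4π) = 0.16286750
No selection rule forces the value: the integral is nonzero (none).

0.162868 (none)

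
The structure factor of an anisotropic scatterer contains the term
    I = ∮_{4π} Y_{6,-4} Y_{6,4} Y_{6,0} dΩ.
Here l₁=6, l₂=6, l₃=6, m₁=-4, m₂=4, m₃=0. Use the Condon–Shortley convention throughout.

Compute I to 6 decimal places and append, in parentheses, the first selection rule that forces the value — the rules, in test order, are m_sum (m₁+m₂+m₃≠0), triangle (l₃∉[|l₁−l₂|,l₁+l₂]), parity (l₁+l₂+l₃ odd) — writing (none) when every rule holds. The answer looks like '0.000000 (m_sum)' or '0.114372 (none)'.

-0.022901 (none)

Rules hold: Σm=0, L=18 even, 0≤6≤12.
N = 13·13·13 = 2197
Δ = 6!·6!·6!/19! = 1/325909584
Racah Σ t=0..6: t=0:+1/373248000 t=1:−1/1728000 t=2:+1/110592 t=3:−1/46656 t=4:+1/110592 t=5:−1/1728000 t=6:+1/373248000 = -7/1555200
⇒ 3j(6 6 6; 0 0 0)² = 400/46189, sgn -1
Racah Σ t=4..6: t=4:+1/24883200 t=5:−1/1728000 t=6:+1/1658880 = 1/15552000
⇒ 3j(6 6 6; -4 4 0)² = 16/46189, sgn +1
4πI² = N·(3j₀)²·(3jₘ)² = 83200/12623809
I = -1·√(0.00659072/4π) = -0.02290137
No selection rule forces the value: the integral is nonzero (none).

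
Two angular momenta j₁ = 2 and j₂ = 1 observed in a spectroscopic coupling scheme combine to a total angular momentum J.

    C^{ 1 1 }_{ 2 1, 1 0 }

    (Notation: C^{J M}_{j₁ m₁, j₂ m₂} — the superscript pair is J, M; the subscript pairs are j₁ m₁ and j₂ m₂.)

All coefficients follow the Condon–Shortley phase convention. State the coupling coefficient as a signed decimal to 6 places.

j₁+j₂−J=2  J+j₁−j₂=2  J−j₁+j₂=0  j₁+j₂+J+1=5
(j₁±m₁, j₂±m₂, J±M) = (3,1,1,1,2,0)
P² = 6/5
sum k=1..1:
  [1] −1/2 = -1/2
S = -1/2
C² = P²·S² = 3/10 ; C = -0.547723

−√(3/10) ≈ -0.547723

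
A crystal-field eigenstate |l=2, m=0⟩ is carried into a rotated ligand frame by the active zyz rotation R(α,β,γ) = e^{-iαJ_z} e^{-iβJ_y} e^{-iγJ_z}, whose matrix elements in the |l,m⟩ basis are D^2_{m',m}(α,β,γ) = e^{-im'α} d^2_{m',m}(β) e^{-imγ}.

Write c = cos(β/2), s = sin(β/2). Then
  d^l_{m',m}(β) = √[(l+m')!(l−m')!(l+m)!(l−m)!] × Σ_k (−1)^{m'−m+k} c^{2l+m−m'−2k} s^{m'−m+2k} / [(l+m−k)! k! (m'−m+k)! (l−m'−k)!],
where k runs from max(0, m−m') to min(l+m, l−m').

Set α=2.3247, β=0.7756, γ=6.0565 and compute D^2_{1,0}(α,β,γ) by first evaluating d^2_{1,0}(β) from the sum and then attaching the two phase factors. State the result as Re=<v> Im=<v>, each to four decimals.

Split into d^2_{1,0}(β=0.7756) × two z-phases.
With c≡cos(β/2)=0.925743 and s≡sin(β/2)=0.378153, N=[6·1·2·2]^{1/2}=4.898979
Admissible k: 0..1 (factorial args all ≥0)
  k=0: (−1)^1·4.8990/(2)·0.9257^3·0.3782^1 = -0.734877
  k=1: (−1)^2·4.8990/(2)·0.9257^1·0.3782^3 = +0.122622
d^2_{1,0}(0.7756) = -0.734877 +0.122622 = -0.612255
D = (-0.684490-0.729022i)·(-0.612255)·(+1.000000+0.000000i) = +0.419082+0.446348i

Re=0.4191 Im=0.4463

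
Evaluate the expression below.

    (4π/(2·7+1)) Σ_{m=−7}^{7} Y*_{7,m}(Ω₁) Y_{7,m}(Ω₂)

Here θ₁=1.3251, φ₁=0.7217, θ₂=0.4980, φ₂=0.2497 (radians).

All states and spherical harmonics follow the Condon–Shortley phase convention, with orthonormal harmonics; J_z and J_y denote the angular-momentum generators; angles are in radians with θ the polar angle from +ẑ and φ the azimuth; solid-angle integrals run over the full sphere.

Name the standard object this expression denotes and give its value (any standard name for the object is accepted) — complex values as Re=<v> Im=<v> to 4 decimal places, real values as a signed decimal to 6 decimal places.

This sum is the spherical-harmonic addition theorem: it equals the Legendre polynomial P_l(cos γ) of the angle γ between the two directions.
Expand P_7 via completeness: Σ_{m} conj(Y_{7,m}) at Ω₁ times Y_{7,m} at Ω₂ —
  m=-7: Y*=(0.134519, -0.380873)  Y=(-0.000500, -0.002793)  product (-0.001131, -0.000185)
  m=-6: Y*=(-0.141347, -0.351651)  Y=(0.001416, -0.019474)  product (-0.007048, 0.002255)
  m=-5: Y*=(0.064957, 0.032743)  Y=(0.026110, -0.078187)  product (0.004256, -0.004224)
  m=-4: Y*=(0.341106, -0.088842)  Y=(0.127797, -0.198508)  product (0.025956, -0.079066)
  m=-3: Y*=(0.022848, -0.033808)  Y=(0.328895, -0.305845)  product (-0.002826, -0.018107)
  m=-2: Y*=(0.040908, 0.319369)  Y=(0.420893, -0.229607)  product (0.090547, 0.125028)
  m=-1: Y*=(0.062467, 0.054976)  Y=(0.046343, -0.011819)  product (0.003545, 0.001809)
  m=+0: Y*=(-0.310600, -0.000000)  Y=(-0.447299, 0.000000)  product (0.138931, 0.000000)
  m=+1: Y*=(-0.062467, 0.054976)  Y=(-0.046343, -0.011819)  product (0.003545, -0.001809)
  m=+2: Y*=(0.040908, -0.319369)  Y=(0.420893, 0.229607)  product (0.090547, -0.125028)
  m=+3: Y*=(-0.022848, -0.033808)  Y=(-0.328895, -0.305845)  product (-0.002826, 0.018107)
  m=+4: Y*=(0.341106, 0.088842)  Y=(0.127797, 0.198508)  product (0.025956, 0.079066)
  m=+5: Y*=(-0.064957, 0.032743)  Y=(-0.026110, -0.078187)  product (0.004256, 0.004224)
  m=+6: Y*=(-0.141347, 0.351651)  Y=(0.001416, 0.019474)  product (-0.007048, -0.002255)
  m=+7: Y*=(-0.134519, -0.380873)  Y=(0.000500, -0.002793)  product (-0.001131, 0.000185)
Σ over m = (0.365531, -0.000000); ×(4π/15) → (0.306227, -0.000000). Real part: 0.306227

Legendre polynomial (addition theorem), +0.306227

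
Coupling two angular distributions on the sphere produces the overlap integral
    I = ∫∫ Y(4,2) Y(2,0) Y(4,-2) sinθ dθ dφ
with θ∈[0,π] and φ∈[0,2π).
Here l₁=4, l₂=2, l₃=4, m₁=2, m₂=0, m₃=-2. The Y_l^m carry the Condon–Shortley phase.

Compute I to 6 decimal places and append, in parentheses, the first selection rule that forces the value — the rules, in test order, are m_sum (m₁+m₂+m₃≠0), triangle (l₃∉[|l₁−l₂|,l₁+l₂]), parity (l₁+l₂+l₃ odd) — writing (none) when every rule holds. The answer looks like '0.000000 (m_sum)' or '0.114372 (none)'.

m-sum 0 ✓  L=10 even ✓  2≤4≤6 ✓
Π(2lᵢ+1) = 9×5×9 = 405
triangle coeff Δ(4,2,4) = 1/13860
Σ_t [0,2]: t=0:+1/192 t=1:−1/36 t=2:+1/192 = -5/288
(3j)²=20/693 [(4 2 4; 0 0 0)], sign=-1
Σ_t [0,2]: t=0:+1/192 t=1:−1/120 t=2:+1/2880 = -1/360
(3j)²=16/3465 [(4 2 4; 2 0 -2)], sign=-1
⇒ 4πI² = 320/5929
I = (+1)√(320/5929/(4π)) = 0.06553591
No selection rule forces the value: the integral is nonzero (none).

0.065536 (none)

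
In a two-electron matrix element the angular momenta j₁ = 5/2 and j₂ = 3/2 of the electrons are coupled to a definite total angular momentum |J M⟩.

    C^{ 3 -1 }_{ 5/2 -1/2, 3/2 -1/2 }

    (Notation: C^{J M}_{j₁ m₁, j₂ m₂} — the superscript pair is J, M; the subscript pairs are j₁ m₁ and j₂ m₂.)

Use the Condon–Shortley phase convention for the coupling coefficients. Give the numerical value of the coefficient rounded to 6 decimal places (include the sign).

+0.129099  (= +√(1/60))

√[7·1!4!2!/8! · 2!3!1!2!2!4!] = √(48/5)
  +(−1)^0/∏(0,1,3,1,1,1)! = 1/6  (running 1/6)
  +(−1)^1/∏(1,0,2,0,2,2)! = -1/8  (running 1/24)
⟨..|..⟩ = √(48/5)·(1/24) = +0.129099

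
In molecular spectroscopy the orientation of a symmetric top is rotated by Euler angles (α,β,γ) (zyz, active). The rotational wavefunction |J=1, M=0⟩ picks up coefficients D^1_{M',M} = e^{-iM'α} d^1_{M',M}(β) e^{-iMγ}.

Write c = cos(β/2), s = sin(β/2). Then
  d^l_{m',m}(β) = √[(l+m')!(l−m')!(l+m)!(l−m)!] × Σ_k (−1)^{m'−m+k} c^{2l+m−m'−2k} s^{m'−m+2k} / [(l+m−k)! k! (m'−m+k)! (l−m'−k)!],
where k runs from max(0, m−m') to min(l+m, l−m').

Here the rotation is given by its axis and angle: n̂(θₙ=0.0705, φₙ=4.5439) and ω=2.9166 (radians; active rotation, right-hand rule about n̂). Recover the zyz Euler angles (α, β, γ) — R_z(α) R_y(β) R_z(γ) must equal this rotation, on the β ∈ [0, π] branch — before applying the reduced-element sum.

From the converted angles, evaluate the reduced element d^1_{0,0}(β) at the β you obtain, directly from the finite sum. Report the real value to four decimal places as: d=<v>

d=0.9902

Axis–angle → zyz. n̂ = (sinθₙcosφₙ, sinθₙsinφₙ, cosθₙ) = (-0.011813, -0.069444, +0.997516), ω = 2.9166.
R = I cosω + sinω [n̂]ₓ + (1−cosω) n̂n̂ᵀ gives
  R = [-0.974520, -0.220925, -0.038762; +0.224165, -0.965272, -0.134162; -0.007777, -0.139433, +0.990201]
β = atan2(√(R₁₃²+R₂₃²), R₃₃) = 0.140107; α = atan2(R₂₃, R₁₃) mod 2π = 4.431126; γ = atan2(R₃₂, −R₃₁) mod 2π = 4.768104
d^1_{0,0}(β=0.1401) via the finite sum:
c=cos(0.140107/2)=0.997547, s=sin(0.140107/2)=0.069996; N=√[1·1·1·1]=1.000000
k∈{0,1} keeps every argument non-negative
  k=0: (−1)^0·1.0000/(1)·0.9975^2·0.0700^0 = +0.995101
  k=1: (−1)^1·1.0000/(1)·0.9975^0·0.0700^2 = -0.004899
d^1_{0,0}(0.1401) = +0.995101 -0.004899 = +0.990201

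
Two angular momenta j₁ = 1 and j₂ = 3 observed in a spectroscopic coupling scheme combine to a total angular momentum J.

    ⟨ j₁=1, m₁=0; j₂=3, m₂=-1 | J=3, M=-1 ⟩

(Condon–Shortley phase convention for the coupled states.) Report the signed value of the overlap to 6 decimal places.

triangle: 1!·1!·5!/8! = 120/40320
(j±m)!: 1!·1!·2!·4!·2!·4! = 2304
prefactor² = (2J+1)·Δ·N² = 48
  k=0: +1/(0!·1!·1!·2!·0!·3!) = 1/12
  k=1: −1/(1!·0!·0!·1!·1!·4!) = -1/24
Σ = 1/24  ⇒  CG² = 48·(1/24)² = 1/12
CG = +√(1/12) = +0.288675

+√(1/12) ≈ +0.288675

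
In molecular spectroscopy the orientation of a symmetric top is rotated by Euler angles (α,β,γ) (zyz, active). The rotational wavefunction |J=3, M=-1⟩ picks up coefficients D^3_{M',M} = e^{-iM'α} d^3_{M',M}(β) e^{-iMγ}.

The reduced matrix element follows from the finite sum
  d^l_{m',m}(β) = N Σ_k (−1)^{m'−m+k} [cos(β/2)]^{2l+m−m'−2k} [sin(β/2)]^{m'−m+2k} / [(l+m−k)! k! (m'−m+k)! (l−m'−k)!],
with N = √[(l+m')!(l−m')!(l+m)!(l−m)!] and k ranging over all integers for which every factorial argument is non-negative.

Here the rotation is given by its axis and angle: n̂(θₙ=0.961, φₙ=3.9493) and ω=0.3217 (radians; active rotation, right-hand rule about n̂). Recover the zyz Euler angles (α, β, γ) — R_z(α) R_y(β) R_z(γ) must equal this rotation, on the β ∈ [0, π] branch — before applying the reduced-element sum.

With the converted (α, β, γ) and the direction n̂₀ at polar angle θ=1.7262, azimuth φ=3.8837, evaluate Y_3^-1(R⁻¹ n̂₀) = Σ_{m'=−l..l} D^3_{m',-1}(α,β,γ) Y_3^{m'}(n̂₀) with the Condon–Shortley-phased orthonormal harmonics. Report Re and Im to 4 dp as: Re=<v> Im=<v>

Axis–angle → zyz. n̂ = (sinθₙcosφₙ, sinθₙsinφₙ, cosθₙ) = (-0.566586, -0.592448, +0.572701), ω = 0.3217.
R = I cosω + sinω [n̂]ₓ + (1−cosω) n̂n̂ᵀ gives
  R = [+0.965168, -0.163856, -0.203966; +0.198297, +0.966706, +0.161737; +0.170674, -0.196549, +0.965525]
β = atan2(√(R₁₃²+R₂₃²), R₃₃) = 0.263343; α = atan2(R₂₃, R₁₃) mod 2π = 2.471159; γ = atan2(R₃₂, −R₃₁) mod 2π = 3.997337
Need the full column D^3_{m',-1} for m'=−3..3 at α=2.4712, β=0.2633, γ=3.9973.
cos(β/2)=0.991344, sin(β/2)=0.131291
d^3_{-3,-1}: single k=2 term ⇒ +0.064478;  D = +0.026011-0.058999i
d^3_{-2,-1}: k∈[1..2] ⇒ +0.397519 -0.013945 = +0.383574;  D = -0.339316+0.178867i
d^3_{-1,-1}: k∈[0..2] ⇒ +0.949174 -0.133186 +0.001752 = +0.817740;  D = +0.803739+0.150671i
d^3_{0,-1}: k∈[0..2] ⇒ -0.435460 +0.022914 -0.000134 = -0.412680;  D = +0.270576+0.311598i
d^3_{1,-1}: k∈[0..2] ⇒ +0.099890 -0.002336 +0.000005 = +0.097559;  D = +0.004351+0.097462i
d^3_{2,-1}: k∈[0..1] ⇒ -0.013945 +0.000122 = -0.013822;  D = -0.008097+0.011203i
d^3_{3,-1}: single k=0 term ⇒ +0.001131;  D = -0.001089+0.000307i
Y_3^{m'}(θ=1.7262,φ=3.8837) and Σ D·Y over m':
  (+0.0260-0.0590i)·(+0.2452+0.3189i)  (-0.3393+0.1789i)·(-0.0134+0.1538i)  (+0.8037+0.1507i)·(+0.2071-0.1899i)  (+0.2706+0.3116i)·(+0.1664+0.0000i)  (+0.0044+0.0975i)·(-0.2071-0.1899i)  (-0.0081+0.0112i)·(-0.0134-0.1538i)  (-0.0011+0.0003i)·(-0.2452+0.3189i)
Y_3^-1(R⁻¹ n̂) = +0.261943-0.150708i

Re=0.2619 Im=-0.1507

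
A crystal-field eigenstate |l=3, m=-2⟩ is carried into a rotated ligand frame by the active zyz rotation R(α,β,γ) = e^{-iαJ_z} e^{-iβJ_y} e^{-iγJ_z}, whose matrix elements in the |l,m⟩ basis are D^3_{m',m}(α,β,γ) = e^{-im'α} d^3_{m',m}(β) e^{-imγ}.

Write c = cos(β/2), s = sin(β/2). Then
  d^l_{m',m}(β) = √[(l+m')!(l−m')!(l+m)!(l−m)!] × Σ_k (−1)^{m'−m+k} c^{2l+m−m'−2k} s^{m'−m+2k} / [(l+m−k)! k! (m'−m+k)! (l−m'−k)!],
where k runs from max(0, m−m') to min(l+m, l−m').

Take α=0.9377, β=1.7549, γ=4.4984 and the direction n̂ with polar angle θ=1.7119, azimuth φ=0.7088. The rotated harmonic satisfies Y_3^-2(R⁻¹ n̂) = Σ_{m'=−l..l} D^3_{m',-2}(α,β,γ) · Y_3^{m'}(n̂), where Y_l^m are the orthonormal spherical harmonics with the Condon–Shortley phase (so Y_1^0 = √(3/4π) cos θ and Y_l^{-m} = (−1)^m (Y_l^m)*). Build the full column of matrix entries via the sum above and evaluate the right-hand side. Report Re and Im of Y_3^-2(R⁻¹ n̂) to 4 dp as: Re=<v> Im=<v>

Re=0.0515 Im=-0.0047

Need the full column D^3_{m',-2} for m'=−3..3 at α=0.9377, β=1.7549, γ=4.4984.
cos(β/2)=0.639114, sin(β/2)=0.769112
d^3_{-3,-2}: single k=1 term ⇒ +0.200890;  D = +0.146100-0.137883i
d^3_{-2,-2}: k∈[0..1] ⇒ +0.068151 -0.493473 = -0.425322;  D = +0.052341+0.422089i
d^3_{-1,-2}: k∈[0..1] ⇒ -0.259348 +0.751163 = +0.491815;  D = -0.429296-0.239974i
d^3_{0,-2}: k∈[0..1] ⇒ +0.540573 -0.782844 = -0.242272;  D = +0.220421-0.100551i
d^3_{1,-2}: k∈[0..1] ⇒ -0.751163 +0.543908 = -0.207255;  D = +0.042214-0.202910i
d^3_{2,-2}: k∈[0..1] ⇒ +0.714636 -0.206984 = +0.507652;  D = +0.339513+0.377414i
d^3_{3,-2}: single k=0 term ⇒ -0.421309;  D = -0.419226+0.041845i
Y_3^{m'}(θ=1.7119,φ=0.7088) and Σ D·Y over m':
  (+0.1461-0.1379i)·(-0.2136-0.3440i)  (+0.0523+0.4221i)·(-0.0215+0.1392i)  (-0.4293-0.2400i)·(-0.2189+0.1877i)  (+0.2204-0.1006i)·(+0.1523+0.0000i)  (+0.0422-0.2029i)·(+0.2189+0.1877i)  (+0.3395+0.3774i)·(-0.0215-0.1392i)  (-0.4192+0.0418i)·(+0.2136-0.3440i)
Y_3^-2(R⁻¹ n̂) = +0.051465-0.004676i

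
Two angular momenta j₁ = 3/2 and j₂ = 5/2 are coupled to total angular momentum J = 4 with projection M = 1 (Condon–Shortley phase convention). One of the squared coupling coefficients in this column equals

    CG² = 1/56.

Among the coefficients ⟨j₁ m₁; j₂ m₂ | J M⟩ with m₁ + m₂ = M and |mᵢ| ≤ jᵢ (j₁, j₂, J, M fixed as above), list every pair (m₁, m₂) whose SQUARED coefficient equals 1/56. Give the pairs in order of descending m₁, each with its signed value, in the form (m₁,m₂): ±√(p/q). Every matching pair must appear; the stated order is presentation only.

Admissible pairs with m₁+m₂ = M = 1: (-3/2,5/2), (-1/2,3/2), (1/2,1/2), (3/2,-1/2)
  (m₁,m₂)=(3/2,-1/2): CG² = 5/28, CG = +√(5/28)
  (m₁,m₂)=(1/2,1/2): CG² = 15/28, CG = +√(15/28)
  (m₁,m₂)=(-1/2,3/2): CG² = 15/56, CG = +√(15/56)
  (m₁,m₂)=(-3/2,5/2): CG² = 1/56, CG = +√(1/56)   ← matches the target
Pairs with CG² = 1/56: (-3/2,5/2): +√(1/56)

(-3/2,5/2): +√(1/56)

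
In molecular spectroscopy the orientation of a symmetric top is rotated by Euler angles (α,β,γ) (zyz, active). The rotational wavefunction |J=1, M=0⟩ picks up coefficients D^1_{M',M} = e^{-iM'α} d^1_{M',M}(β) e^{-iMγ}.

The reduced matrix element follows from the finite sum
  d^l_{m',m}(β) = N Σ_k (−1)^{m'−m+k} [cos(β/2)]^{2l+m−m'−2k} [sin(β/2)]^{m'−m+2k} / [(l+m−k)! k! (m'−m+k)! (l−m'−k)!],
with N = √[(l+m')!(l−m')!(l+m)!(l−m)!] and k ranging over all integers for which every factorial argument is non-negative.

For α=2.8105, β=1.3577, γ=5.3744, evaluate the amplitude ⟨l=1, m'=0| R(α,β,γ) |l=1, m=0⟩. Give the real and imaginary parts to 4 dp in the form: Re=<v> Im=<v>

Re=0.2115 Im=0.0000

First d^1_{0,0}(β=1.3577), then the phase factors e^{-i(0)α} and e^{-i(0)γ}:
With c≡cos(β/2)=0.778295 and s≡sin(β/2)=0.627898, N=[1·1·1·1]^{1/2}=1.000000
Admissible k: 0..1 (factorial args all ≥0)
  k=0: (−1)^0·1.0000/(1)·0.7783^2·0.6279^0 = +0.605744
  k=1: (−1)^1·1.0000/(1)·0.7783^0·0.6279^2 = -0.394256
d^1_{0,0}(1.3577) = +0.605744 -0.394256 = +0.211487
Attach z-rotation phases: D = e^{-i(0)(2.8105)}·(+0.211487)·e^{-i(0)(5.3744)} = +0.211487+0.000000i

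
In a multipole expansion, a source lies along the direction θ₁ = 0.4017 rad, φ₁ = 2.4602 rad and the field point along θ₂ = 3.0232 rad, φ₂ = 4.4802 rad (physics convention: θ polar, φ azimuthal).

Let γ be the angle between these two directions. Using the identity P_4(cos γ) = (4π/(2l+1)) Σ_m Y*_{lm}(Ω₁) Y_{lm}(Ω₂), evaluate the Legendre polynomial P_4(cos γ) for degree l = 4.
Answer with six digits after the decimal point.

0.433126

Term-by-term m-sum for l=4 (normalisation 4π/9 = 1.396263):
  m=-4: Y*=(-0.009459, -0.004179)  Y=(0.000052, 0.000069)  product (-0.000000, -0.000001)
  m=-3: Y*=(0.031391, 0.061284)  Y=(-0.001314, 0.001571)  product (-0.000138, -0.000031)
  m=-2: Y*=(0.052064, -0.246672)  Y=(-0.024630, -0.012337)  product (-0.004326, 0.005433)
  m=-1: Y*=(-0.387421, 0.314185)  Y=(0.049826, -0.210723)  product (0.046902, 0.097293)
  m=+0: Y*=(0.285957, -0.000000)  Y=(0.787971, 0.000000)  product (0.225326, 0.000000)
  m=+1: Y*=(0.387421, 0.314185)  Y=(-0.049826, -0.210723)  product (0.046902, -0.097293)
  m=+2: Y*=(0.052064, 0.246672)  Y=(-0.024630, 0.012337)  product (-0.004326, -0.005433)
  m=+3: Y*=(-0.031391, 0.061284)  Y=(0.001314, 0.001571)  product (-0.000138, 0.000031)
  m=+4: Y*=(-0.009459, 0.004179)  Y=(0.000052, -0.000069)  product (-0.000000, 0.000001)
Accumulated sum (0.310204, 0.000000); after 4π/(2l+1) scaling, (0.433126, 0.000000) ⇒ P_4 = 0.433126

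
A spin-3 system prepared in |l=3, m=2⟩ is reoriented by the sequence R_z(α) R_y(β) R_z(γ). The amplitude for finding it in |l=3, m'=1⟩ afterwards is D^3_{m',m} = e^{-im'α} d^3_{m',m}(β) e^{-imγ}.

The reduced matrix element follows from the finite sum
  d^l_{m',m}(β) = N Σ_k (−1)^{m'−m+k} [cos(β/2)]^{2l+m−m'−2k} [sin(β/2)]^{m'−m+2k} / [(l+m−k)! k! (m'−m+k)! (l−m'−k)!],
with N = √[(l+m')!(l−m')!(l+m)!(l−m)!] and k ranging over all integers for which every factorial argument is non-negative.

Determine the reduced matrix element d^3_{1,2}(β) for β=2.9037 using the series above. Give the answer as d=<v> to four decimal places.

d^3_{1,2}(β=2.9037) via the finite sum:
Half-angle: c=0.118666, s=0.992934. N=√(24·2·120·1)=75.894664
The bounds max(0,m−m')=1 and min(l+m,l−m')=2 give 2 terms
  k=1: (−1)^0·75.8947/(24)·0.1187^5·0.9929^1 = +0.000074
  k=2: (−1)^1·75.8947/(12)·0.1187^3·0.9929^3 = -0.010346
d^3_{1,2}(2.9037) = +0.000074 -0.010346 = -0.010272

d=-0.0103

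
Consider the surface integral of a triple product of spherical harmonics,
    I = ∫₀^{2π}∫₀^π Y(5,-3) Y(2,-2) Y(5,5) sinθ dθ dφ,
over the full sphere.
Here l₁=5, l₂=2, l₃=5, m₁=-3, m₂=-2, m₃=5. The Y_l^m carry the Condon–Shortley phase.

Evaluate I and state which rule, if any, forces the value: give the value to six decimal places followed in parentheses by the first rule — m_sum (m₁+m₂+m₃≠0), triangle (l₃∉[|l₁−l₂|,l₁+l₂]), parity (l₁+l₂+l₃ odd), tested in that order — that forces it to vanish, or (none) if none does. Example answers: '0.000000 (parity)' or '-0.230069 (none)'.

0.088588 (none)

Rules hold: Σm=0, L=12 even, 3≤5≤7.
N = 11·5·11 = 605
Δ = 2!·8!·2!/13! = 1/38610
Racah Σ t=0..2: t=0:+1/2880 t=1:−1/576 t=2:+1/2880 = -1/960
⇒ 3j(5 2 5; 0 0 0)² = 10/429, sgn +1
Racah Σ t=0..0: t=0:+1/161280 = 1/161280
⇒ 3j(5 2 5; -3 -2 5)² = 1/143, sgn +1
4πI² = N·(3j₀)²·(3jₘ)² = 50/507
I = +1·√(0.0986193/4π) = 0.08858824
No selection rule forces the value: the integral is nonzero (none).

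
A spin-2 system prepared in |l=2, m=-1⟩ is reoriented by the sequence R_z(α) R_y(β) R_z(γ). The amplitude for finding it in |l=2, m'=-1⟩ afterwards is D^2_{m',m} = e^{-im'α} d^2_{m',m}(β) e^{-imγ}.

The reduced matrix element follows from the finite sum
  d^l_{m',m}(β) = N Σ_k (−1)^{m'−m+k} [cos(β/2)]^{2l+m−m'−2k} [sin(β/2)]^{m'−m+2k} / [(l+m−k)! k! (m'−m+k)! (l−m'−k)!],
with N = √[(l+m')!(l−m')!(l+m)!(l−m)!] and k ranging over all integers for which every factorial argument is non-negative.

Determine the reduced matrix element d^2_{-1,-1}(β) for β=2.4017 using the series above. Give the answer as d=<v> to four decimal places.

d^2_{-1,-1}(β=2.4017) via the finite sum:
Half-angle: c=0.361565, s=0.932347. N=√(1·6·1·6)=6.000000
Admissible k: 0..1 (factorial args all ≥0)
  k=0: (−1)^0·6.0000/(6)·0.3616^4·0.9323^0 = +0.017090
  k=1: (−1)^1·6.0000/(2)·0.3616^2·0.9323^2 = -0.340918
d^2_{-1,-1}(2.4017) = +0.017090 -0.340918 = -0.323828

d=-0.3238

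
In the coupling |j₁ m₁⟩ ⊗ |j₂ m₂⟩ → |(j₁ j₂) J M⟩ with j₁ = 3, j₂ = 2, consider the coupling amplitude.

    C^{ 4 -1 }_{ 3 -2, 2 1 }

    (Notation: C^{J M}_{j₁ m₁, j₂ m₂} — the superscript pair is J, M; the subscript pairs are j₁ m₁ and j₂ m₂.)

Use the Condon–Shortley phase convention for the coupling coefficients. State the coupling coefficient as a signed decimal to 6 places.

-0.591608  (= −√(7/20))

j₁+j₂−J=1  J+j₁−j₂=5  J−j₁+j₂=3  j₁+j₂+J+1=10
(j₁±m₁, j₂±m₂, J±M) = (1,5,3,1,3,5)
P² = 6480/7
sum k=0..1:
  [0] +1/720 = 1/720
  [1] −1/48 = -1/48
S = -7/360
C² = P²·S² = 7/20 ; C = -0.591608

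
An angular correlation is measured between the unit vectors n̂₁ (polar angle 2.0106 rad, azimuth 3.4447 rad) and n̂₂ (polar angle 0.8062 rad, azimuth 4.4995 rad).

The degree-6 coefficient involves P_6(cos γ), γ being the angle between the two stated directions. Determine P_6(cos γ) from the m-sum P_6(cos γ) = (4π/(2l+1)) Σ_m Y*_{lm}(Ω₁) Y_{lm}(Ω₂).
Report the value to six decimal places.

-0.307566

Summing Y*_{l m}(θ₁,φ₁)·Y_{l m}(θ₂,φ₂) over m ∈ [−6, 6]; prefactor 4π/(2·6+1) = 0.966644:
  term(m=-6) = +0.018072-0.000825i   from Y*(Ω₁)=-0.065038+0.257017i, Y(Ω₂)=-0.019739-0.065321i
  term(m=-5) = -0.052183-0.082936i   from Y*(Ω₁)=+0.023868+0.431484i, Y(Ω₂)=-0.198295+0.109970i
  term(m=-4) = -0.046518+0.086547i   from Y*(Ω₁)=+0.083380+0.222619i, Y(Ω₂)=+0.272304+0.310947i
  term(m=-3) = -0.079537+0.001814i   from Y*(Ω₁)=-0.126964-0.163094i, Y(Ω₂)=+0.229459-0.309046i
  term(m=-2) = -0.001304-0.002181i   from Y*(Ω₁)=-0.258265-0.179055i, Y(Ω₂)=+0.007363+0.003339i
  term(m=-1) = +0.018726-0.033012i   from Y*(Ω₁)=+0.097882+0.030612i, Y(Ω₂)=+0.078190-0.361715i
  term(m=+0) = -0.032692+0.000000i   from Y*(Ω₁)=+0.321582-0.000000i, Y(Ω₂)=-0.101660+0.000000i
  term(m=+1) = +0.018726+0.033012i   from Y*(Ω₁)=-0.097882+0.030612i, Y(Ω₂)=-0.078190-0.361715i
  term(m=+2) = -0.001304+0.002181i   from Y*(Ω₁)=-0.258265+0.179055i, Y(Ω₂)=+0.007363-0.003339i
  term(m=+3) = -0.079537-0.001814i   from Y*(Ω₁)=+0.126964-0.163094i, Y(Ω₂)=-0.229459-0.309046i
  term(m=+4) = -0.046518-0.086547i   from Y*(Ω₁)=+0.083380-0.222619i, Y(Ω₂)=+0.272304-0.310947i
  term(m=+5) = -0.052183+0.082936i   from Y*(Ω₁)=-0.023868+0.431484i, Y(Ω₂)=+0.198295+0.109970i
  term(m=+6) = +0.018072+0.000825i   from Y*(Ω₁)=-0.065038-0.257017i, Y(Ω₂)=-0.019739+0.065321i
Σ over m = -0.318179-0.000000i; ×(4π/13) → -0.307566-0.000000i. Real part: -0.307566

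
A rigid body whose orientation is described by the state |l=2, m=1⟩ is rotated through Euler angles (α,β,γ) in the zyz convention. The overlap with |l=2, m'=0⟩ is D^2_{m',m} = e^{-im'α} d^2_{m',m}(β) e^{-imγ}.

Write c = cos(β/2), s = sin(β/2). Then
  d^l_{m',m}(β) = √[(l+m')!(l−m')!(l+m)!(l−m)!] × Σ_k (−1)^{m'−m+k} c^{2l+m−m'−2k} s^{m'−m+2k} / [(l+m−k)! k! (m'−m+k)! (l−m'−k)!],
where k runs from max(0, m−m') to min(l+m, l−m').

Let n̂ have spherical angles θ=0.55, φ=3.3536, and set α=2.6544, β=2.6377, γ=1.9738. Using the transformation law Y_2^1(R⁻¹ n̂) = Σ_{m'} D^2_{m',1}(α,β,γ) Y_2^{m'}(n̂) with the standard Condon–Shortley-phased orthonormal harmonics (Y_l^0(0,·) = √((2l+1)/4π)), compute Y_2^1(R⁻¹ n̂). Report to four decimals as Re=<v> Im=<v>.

Re=0.2601 Im=0.2433

Need the full column D^2_{m',1} for m'=−2..2 at α=2.6544, β=2.6377, γ=1.9738.
cos(β/2)=0.249289, sin(β/2)=0.968429
d^2_{-2,1}: single k=3 term ⇒ +0.452832;  D = -0.444389-0.087036i
d^2_{-1,1}: k∈[2..3] ⇒ +0.174849 -0.879572 = -0.704722;  D = -0.547707-0.443453i
d^2_{0,1}: k∈[1..2] ⇒ +0.036750 -0.554604 = -0.517854;  D = +0.203094+0.476367i
d^2_{1,1}: k∈[0..1] ⇒ +0.003862 -0.174849 = -0.170987;  D = +0.014378-0.170382i
d^2_{2,1}: single k=0 term ⇒ -0.030006;  D = -0.016227+0.025240i
Y_2^{m'}(θ=0.55,φ=3.3536) and Σ D·Y over m':
  (-0.4444-0.0870i)·(+0.0962-0.0434i)  (-0.5477-0.4435i)·(-0.3365+0.0724i)  (+0.2031+0.4764i)·(+0.3723+0.0000i)  (+0.0144-0.1704i)·(+0.3365+0.0724i)  (-0.0162+0.0252i)·(+0.0962+0.0434i)
Y_2^1(R⁻¹ n̂) = +0.260060+0.243258i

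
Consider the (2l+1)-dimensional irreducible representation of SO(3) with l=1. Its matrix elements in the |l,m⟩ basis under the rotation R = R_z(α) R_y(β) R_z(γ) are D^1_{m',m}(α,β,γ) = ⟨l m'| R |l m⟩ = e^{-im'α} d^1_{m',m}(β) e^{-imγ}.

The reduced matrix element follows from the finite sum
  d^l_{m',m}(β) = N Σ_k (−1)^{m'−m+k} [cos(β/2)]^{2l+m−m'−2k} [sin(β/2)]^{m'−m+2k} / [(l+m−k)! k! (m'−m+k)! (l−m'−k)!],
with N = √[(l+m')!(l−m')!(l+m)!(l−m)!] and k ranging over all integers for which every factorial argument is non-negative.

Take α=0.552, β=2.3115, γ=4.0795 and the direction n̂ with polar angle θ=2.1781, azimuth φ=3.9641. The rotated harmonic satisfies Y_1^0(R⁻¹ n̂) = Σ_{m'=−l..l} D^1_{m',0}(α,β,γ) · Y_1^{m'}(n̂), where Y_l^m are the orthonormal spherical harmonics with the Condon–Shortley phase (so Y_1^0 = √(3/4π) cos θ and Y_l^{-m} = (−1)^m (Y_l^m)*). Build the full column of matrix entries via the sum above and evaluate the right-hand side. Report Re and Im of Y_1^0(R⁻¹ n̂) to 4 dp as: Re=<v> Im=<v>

Re=-0.0972 Im=0.0000

Need the full column D^1_{m',0} for m'=−1..1 at α=0.5520, β=2.3115, γ=4.0795.
cos(β/2)=0.403232, sin(β/2)=0.915098
d^1_{-1,0}: single k=1 term ⇒ +0.521840;  D = +0.444335+0.273649i
d^1_{0,0}: k∈[0..1] ⇒ +0.162596 -0.837404 = -0.674807;  D = -0.674807+0.000000i
d^1_{1,0}: single k=0 term ⇒ -0.521840;  D = -0.444335+0.273649i
Y_1^{m'}(θ=2.1781,φ=3.9641) and Σ D·Y over m':
  (+0.4443+0.2736i)·(-0.1930+0.2079i)  (-0.6748+0.0000i)·(-0.2788+0.0000i)  (-0.4443+0.2736i)·(+0.1930+0.2079i)
Y_1^0(R⁻¹ n̂) = -0.097189+0.000000i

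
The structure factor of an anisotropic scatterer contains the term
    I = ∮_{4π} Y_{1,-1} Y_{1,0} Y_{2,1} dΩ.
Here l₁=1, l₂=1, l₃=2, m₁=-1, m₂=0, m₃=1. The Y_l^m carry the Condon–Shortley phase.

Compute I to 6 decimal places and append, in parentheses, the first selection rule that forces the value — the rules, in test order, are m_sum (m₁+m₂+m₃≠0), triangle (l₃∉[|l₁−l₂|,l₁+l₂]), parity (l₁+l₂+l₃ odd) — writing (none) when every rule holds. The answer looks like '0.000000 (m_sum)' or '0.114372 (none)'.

-0.218510 (none)

Checks pass: Σm=0; 4 even; l₃=2∈[0,2].
(2·1+1)(2·1+1)(2·2+1) = 45
Δ: 0! 2! 2! / 5! → 1/30
sum: t=0:+1/1 = 1/1
3j²(1 1 2; 0 0 0) = Δ·Π!·Σ² = 2/15  (sign +1)
sum: t=0:+1/2 = 1/2
3j²(1 1 2; -1 0 1) = Δ·Π!·Σ² = 1/10  (sign -1)
combine: 4πI² = 45·2/15·1/10 = 3/5
take √, sign -1: I = -0.21850969
No selection rule forces the value: the integral is nonzero (none).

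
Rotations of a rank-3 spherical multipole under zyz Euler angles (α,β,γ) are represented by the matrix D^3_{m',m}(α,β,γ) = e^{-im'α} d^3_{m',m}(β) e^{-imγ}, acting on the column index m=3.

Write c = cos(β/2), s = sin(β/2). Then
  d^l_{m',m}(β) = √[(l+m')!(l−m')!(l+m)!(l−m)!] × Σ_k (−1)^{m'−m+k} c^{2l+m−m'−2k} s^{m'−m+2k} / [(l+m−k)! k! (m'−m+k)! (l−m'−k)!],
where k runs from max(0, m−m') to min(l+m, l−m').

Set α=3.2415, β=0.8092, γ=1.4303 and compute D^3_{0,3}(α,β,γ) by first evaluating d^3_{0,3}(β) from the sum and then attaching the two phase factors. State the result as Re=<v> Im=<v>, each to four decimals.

First d^3_{0,3}(β=0.8092), then the phase factors e^{-i(0)α} and e^{-i(3)γ}:
Half-angle: c=0.919260, s=0.393651. N=√(6·6·720·1)=160.996894
The bounds max(0,m−m')=3 and min(l+m,l−m')=3 give 1 term
  k=3: (−1)^0·160.9969/(36)·0.9193^3·0.3937^3 = +0.211916
d^3_{0,3}(0.8092) = +0.211916
D = (+1.000000+0.000000i)·(+0.211916)·(-0.409120+0.912481i) = -0.086699+0.193370i

Re=-0.0867 Im=0.1934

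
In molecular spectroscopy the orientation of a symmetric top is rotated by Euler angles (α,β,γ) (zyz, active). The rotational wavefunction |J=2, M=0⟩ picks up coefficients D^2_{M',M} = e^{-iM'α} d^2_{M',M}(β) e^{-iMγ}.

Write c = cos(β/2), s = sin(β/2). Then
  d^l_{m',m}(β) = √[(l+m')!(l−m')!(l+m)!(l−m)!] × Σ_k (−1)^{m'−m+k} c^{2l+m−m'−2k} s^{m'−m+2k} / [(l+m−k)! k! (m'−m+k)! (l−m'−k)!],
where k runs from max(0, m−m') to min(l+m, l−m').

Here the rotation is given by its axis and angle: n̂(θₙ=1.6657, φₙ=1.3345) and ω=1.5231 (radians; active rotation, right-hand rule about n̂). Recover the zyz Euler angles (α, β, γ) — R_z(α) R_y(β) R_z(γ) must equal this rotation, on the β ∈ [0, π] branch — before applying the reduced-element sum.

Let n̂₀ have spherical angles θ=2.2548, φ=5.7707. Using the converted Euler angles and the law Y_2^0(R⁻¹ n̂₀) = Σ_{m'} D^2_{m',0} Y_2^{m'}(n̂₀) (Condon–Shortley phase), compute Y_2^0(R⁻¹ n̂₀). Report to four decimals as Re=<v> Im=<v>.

Axis–angle → zyz. n̂ = (sinθₙcosφₙ, sinθₙsinφₙ, cosθₙ) = (+0.233050, +0.967837, -0.094761), ω = 1.5231.
R = I cosω + sinω [n̂]ₓ + (1−cosω) n̂n̂ᵀ gives
  R = [+0.099401, +0.309454, +0.945705; +0.120147, +0.939726, -0.320126; -0.987767, +0.145444, +0.056230]
β = atan2(√(R₁₃²+R₂₃²), R₃₃) = 1.514537; α = atan2(R₂₃, R₁₃) mod 2π = 5.956788; γ = atan2(R₃₂, −R₃₁) mod 2π = 0.146195
Need the full column D^2_{m',0} for m'=−2..2 at α=5.9568, β=1.5145, γ=0.1462.
cos(β/2)=0.726715, sin(β/2)=0.686939
d^2_{-2,0}: single k=2 term ⇒ +0.610436;  D = +0.484924-0.370785i
d^2_{-1,0}: k∈[1..2] ⇒ +0.645783 -0.577024 = +0.068758;  D = +0.065128-0.022046i
d^2_{0,0}: k∈[0..2] ⇒ +0.278905 -0.996838 +0.222676 = -0.495257;  D = -0.495257+0.000000i
d^2_{1,0}: k∈[0..1] ⇒ -0.645783 +0.577024 = -0.068758;  D = -0.065128-0.022046i
d^2_{2,0}: single k=0 term ⇒ +0.610436;  D = +0.484924+0.370785i
Y_2^{m'}(θ=2.2548,φ=5.7707) and Σ D·Y over m':
  (+0.4849-0.3708i)·(+0.1205+0.1983i)  (+0.0651-0.0220i)·(-0.3298-0.1855i)  (-0.4953+0.0000i)·(+0.0624+0.0000i)  (-0.0651-0.0220i)·(+0.3298-0.1855i)  (+0.4849+0.3708i)·(+0.1205-0.1983i)
Y_2^0(R⁻¹ n̂) = +0.181848+0.000000i

Re=0.1818 Im=0.0000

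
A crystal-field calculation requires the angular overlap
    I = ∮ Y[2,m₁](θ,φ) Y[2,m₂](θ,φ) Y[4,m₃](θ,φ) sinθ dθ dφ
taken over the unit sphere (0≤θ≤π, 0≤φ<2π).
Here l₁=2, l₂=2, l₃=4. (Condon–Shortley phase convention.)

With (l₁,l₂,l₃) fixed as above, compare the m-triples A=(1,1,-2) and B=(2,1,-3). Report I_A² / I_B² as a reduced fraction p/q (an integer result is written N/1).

8/7

Same 2,2,4: normalisation and zero-m 3j drop out of the ratio.
A: Δ: 0! 4! 4! / 9! → 1/630; sum: t=0:+1/36 = 1/36; 3j²(2 2 4; 1 1 -2) = Δ·Π!·Σ² = 4/63  (sign +1)
B: Δ: 0! 4! 4! / 9! → 1/630; sum: t=0:+1/144 = 1/144; 3j²(2 2 4; 2 1 -3) = Δ·Π!·Σ² = 1/18  (sign -1)
I_A²/I_B² = (4/63)/(1/18) = 8/7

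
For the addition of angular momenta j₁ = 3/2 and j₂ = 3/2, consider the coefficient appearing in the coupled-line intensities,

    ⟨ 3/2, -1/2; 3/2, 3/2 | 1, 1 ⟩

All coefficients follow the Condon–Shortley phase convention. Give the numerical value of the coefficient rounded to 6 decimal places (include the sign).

triangle: 2!×1!×1!/5! = 2/120
(j±m)!: 1!×2!×3!×0!×2!×0! = 24
prefactor² = (2J+1)×Δ×N² = 6/5
  k=2: +1/(2!×0!×0!×1!×1!×0!) = 1/2
Σ = 1/2  ⇒  CG² = 6/5×(1/2)² = 3/10
CG = +√(3/10) = +0.547723

+0.547723  (= +√(3/10))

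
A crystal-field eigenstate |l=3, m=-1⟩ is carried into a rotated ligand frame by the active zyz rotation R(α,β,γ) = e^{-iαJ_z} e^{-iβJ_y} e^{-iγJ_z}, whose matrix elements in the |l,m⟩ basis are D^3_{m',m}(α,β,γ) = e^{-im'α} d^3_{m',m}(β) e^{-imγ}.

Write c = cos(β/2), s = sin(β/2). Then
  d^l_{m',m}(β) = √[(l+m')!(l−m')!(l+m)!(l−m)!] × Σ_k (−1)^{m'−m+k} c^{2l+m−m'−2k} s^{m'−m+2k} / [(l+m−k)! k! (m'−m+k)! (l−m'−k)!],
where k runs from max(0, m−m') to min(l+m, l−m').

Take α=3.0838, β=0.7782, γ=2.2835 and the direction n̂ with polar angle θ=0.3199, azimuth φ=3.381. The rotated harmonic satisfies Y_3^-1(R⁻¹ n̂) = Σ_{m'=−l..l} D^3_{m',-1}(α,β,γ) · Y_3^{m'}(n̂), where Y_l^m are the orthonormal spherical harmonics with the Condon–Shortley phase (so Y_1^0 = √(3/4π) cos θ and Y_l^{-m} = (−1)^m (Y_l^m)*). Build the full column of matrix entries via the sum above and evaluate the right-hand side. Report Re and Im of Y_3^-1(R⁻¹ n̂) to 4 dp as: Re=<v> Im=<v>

Re=0.3466 Im=-0.2674

Need the full column D^3_{m',-1} for m'=−3..3 at α=3.0838, β=0.7782, γ=2.2835.
cos(β/2)=0.925251, sin(β/2)=0.379356
d^3_{-3,-1}: single k=2 term ⇒ +0.408486;  D = +0.209781-0.350504i
d^3_{-2,-1}: k∈[1..2] ⇒ +0.813475 -0.273495 = +0.539980;  D = -0.303610+0.446542i
d^3_{-1,-1}: k∈[0..2] ⇒ +0.627418 -0.843765 +0.106379 = -0.109968;  D = -0.066980+0.087216i
d^3_{0,-1}: k∈[0..2] ⇒ -0.891117 +0.449398 -0.025182 = -0.466901;  D = +0.305298-0.353256i
d^3_{1,-1}: k∈[0..2] ⇒ +0.632824 -0.141839 +0.002980 = +0.493965;  D = +0.344042-0.354452i
d^3_{2,-1}: k∈[0..1] ⇒ -0.273495 +0.022988 = -0.250507;  D = +0.184567-0.169377i
d^3_{3,-1}: single k=0 term ⇒ +0.068668;  D = +0.053190-0.043429i
Y_3^{m'}(θ=0.3199,φ=3.381) and Σ D·Y over m':
  (+0.2098-0.3505i)·(-0.0098+0.0085i)  (-0.3036+0.4465i)·(+0.0852-0.0442i)  (-0.0670+0.0872i)·(-0.3461+0.0845i)  (+0.3053-0.3533i)·(+0.5333+0.0000i)  (+0.3440-0.3545i)·(+0.3461+0.0845i)  (+0.1846-0.1694i)·(+0.0852+0.0442i)  (+0.0532-0.0434i)·(+0.0098+0.0085i)
Y_3^-1(R⁻¹ n̂) = +0.346581-0.267436i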